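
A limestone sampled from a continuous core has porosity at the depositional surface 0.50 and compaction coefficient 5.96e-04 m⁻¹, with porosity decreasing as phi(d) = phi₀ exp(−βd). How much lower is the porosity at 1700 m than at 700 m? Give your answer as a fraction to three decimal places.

Working in km (1 km = 1000 m; β in km⁻¹ = β in m⁻¹ × 1000):
phi(0.7) = 0.5·e^(−0.596×0.7) = 0.3294
phi(1.7) = 0.5·e^(−0.596×1.7) = 0.1815
Δphi = 0.3294 − 0.1815 = 0.1479

0.148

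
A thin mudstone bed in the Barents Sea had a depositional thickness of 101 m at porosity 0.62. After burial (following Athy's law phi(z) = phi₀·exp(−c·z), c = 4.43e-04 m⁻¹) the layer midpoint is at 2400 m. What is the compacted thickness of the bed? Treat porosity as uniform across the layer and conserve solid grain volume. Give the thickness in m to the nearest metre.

49 m

Working in km (1 km = 1000 m; c in km⁻¹ = c in m⁻¹ × 1000):
Porosity at 2.4 km: phi = 0.62·exp(−0.443×2.4) = 0.2141
Solid-volume conservation: h(1−phi) = h₀(1−phi₀) ⇒ h = h₀·(1−phi₀)/(1−phi)
h = 0.101 × (1 − 0.62)/(1 − 0.2141) = 0.101 × 0.4835 = 0.0488 km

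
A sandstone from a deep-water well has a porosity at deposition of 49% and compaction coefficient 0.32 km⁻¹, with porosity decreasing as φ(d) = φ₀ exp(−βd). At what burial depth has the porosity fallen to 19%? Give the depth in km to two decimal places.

2.96 km

Invert Athy's law: d = ln(φ₀/φ) / β
d = ln(0.49/0.19) / 0.32 = ln(2.579) / 0.32 = 0.9474 / 0.32 = 2.961 km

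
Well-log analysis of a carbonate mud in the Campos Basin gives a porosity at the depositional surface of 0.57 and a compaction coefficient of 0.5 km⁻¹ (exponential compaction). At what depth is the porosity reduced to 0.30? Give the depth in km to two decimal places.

Invert Athy's law: Z = ln(φ₀/φ) / β
Z = ln(0.57/0.3) / 0.5 = ln(1.9) / 0.5 = 0.6419 / 0.5 = 1.284 km

1.28 km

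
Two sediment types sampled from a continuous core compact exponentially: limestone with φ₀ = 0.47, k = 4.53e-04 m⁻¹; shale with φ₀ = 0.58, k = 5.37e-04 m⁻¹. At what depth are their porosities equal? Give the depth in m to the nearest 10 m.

2500 m

Working in km (1 km = 1000 m; k in km⁻¹ = k in m⁻¹ × 1000):
Set φ₀ₐ e^(−kₐz) = φ₀ᵦ e^(−kᵦz) ⇒ ln(φ₀ₐ/φ₀ᵦ) = (kₐ − kᵦ)·z
z = ln(0.47/0.58) / (0.453 − 0.537) = -0.2103 / -0.084 = 2.504 km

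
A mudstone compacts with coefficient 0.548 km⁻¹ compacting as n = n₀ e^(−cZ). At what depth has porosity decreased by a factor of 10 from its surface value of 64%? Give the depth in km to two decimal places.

4.20 km

n/n₀ = 1/10 ⇒ exp(−c·Z) = 1/10 ⇒ Z = ln(10) / c
Z = 2.3026 / 0.548 = 4.202 km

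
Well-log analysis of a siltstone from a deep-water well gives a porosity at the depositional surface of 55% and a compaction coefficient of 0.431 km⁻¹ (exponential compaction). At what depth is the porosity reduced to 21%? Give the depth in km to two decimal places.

Invert Athy's law: d = ln(φ₀/φ) / k
d = ln(0.55/0.21) / 0.431 = ln(2.619) / 0.431 = 0.9628 / 0.431 = 2.234 km

2.23 km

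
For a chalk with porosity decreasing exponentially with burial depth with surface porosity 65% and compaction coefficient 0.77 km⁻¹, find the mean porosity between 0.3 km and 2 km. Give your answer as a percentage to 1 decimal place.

⟨n⟩ = (1/(z₂−z₁)) ∫ n₀ e^(−kz) dz = n₀·(e^(−k·z₁) − e^(−k·z₂)) / (k·(z₂−z₁))
e^(−0.77×0.3) = 0.7937; e^(−0.77×2) = 0.2144
⟨n⟩ = 0.65 × (0.7937 − 0.2144) / (0.77 × 1.7) = 0.65 × 0.4426 = 0.2877

28.8%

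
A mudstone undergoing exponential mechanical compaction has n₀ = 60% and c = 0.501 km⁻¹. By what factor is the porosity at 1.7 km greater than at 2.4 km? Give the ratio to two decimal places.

n(z₁)/n(z₂) = e^(−c·z₁)/e^(−c·z₂) = e^{c(z₂−z₁)}
= exp(0.501 × 0.7) = exp(0.3507) = 1.4201

1.42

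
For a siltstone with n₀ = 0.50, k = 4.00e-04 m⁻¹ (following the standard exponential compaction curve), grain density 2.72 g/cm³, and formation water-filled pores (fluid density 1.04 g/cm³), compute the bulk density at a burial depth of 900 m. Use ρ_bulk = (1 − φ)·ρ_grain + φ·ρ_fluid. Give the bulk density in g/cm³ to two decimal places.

2.13 g/cm³

Working in km (1 km = 1000 m; k in km⁻¹ = k in m⁻¹ × 1000):
Porosity at depth: n = 0.5·exp(−0.4×0.9) = 0.5×0.6977 = 0.3488
Bulk density: ρ_b = (1−n)ρ_g + n·ρ_f = 0.6512×2.72 + 0.3488×1.04
       = 1.771 + 0.363 = 2.134 g/cm³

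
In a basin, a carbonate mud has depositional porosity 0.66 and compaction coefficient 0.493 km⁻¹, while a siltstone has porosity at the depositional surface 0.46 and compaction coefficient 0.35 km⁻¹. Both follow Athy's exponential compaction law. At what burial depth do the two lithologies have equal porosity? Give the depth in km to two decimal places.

2.52 km

Set phi₀ₐ e^(−kₐZ) = phi₀ᵦ e^(−kᵦZ) ⇒ ln(phi₀ₐ/phi₀ᵦ) = (kₐ − kᵦ)·Z
Z = ln(0.66/0.46) / (0.493 − 0.35) = 0.3610 / 0.143 = 2.525 km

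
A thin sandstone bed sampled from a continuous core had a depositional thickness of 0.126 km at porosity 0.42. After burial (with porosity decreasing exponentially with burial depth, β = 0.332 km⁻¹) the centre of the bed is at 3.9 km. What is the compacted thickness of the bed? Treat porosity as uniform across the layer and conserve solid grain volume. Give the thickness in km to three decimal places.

0.083 km

Porosity at 3.9 km: φ = 0.42·exp(−0.332×3.9) = 0.1151
Solid-volume conservation: h(1−φ) = h₀(1−φ₀) ⇒ h = h₀·(1−φ₀)/(1−φ)
h = 0.126 × (1 − 0.42)/(1 − 0.1151) = 0.126 × 0.6554 = 0.0826 km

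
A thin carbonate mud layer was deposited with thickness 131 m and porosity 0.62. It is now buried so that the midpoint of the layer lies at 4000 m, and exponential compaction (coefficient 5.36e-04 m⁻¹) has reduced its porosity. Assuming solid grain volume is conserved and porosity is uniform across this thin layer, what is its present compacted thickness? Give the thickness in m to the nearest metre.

Working in km (1 km = 1000 m; k in km⁻¹ = k in m⁻¹ × 1000):
Porosity at 4 km: n = 0.62·exp(−0.536×4) = 0.0727
Solid-volume conservation: h(1−n) = h₀(1−n₀) ⇒ h = h₀·(1−n₀)/(1−n)
h = 0.131 × (1 − 0.62)/(1 − 0.0727) = 0.131 × 0.4098 = 0.0537 km

54 m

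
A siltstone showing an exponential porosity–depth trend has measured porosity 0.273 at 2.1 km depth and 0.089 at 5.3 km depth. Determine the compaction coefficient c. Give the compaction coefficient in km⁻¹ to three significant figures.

0.350 km⁻¹

Athy: n(z) = n₀ e^(−cz) ⇒ n₁/n₂ = e^{c(z₂−z₁)} ⇒ c = ln(n₁/n₂)/(z₂−z₁)
c = ln(0.273/0.089) / (5.3 − 2.1) = ln(3.067) / 3.2 = 1.1208 / 3.2 = 0.3503 km⁻¹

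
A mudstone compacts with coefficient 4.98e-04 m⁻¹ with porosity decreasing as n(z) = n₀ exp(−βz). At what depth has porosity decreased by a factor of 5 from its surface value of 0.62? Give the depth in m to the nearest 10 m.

3230 m

Working in km (1 km = 1000 m; β in km⁻¹ = β in m⁻¹ × 1000):
n/n₀ = 1/5 ⇒ exp(−β·z) = 1/5 ⇒ z = ln(5) / β
z = 1.6094 / 0.498 = 3.232 km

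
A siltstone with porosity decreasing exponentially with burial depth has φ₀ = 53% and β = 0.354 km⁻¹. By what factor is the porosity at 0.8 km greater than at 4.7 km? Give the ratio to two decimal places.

φ(z₁)/φ(z₂) = e^(−β·z₁)/e^(−β·z₂) = e^{β(z₂−z₁)}
= exp(0.354 × 3.9) = exp(1.381) = 3.9773

3.98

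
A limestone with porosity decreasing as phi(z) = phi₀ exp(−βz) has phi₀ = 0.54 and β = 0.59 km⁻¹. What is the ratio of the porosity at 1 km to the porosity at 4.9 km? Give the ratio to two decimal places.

9.98

phi(z₁)/phi(z₂) = e^(−β·z₁)/e^(−β·z₂) = e^{β(z₂−z₁)}
= exp(0.59 × 3.9) = exp(2.301) = 9.9842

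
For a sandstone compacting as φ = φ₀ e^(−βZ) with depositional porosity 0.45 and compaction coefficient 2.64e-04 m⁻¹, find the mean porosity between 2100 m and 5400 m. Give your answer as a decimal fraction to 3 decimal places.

Working in km (1 km = 1000 m; β in km⁻¹ = β in m⁻¹ × 1000):
⟨φ⟩ = (1/(Z₂−Z₁)) ∫ φ₀ e^(−βZ) dZ = φ₀·(e^(−β·Z₁) − e^(−β·Z₂)) / (β·(Z₂−Z₁))
e^(−0.264×2.1) = 0.5744; e^(−0.264×5.4) = 0.2404
⟨φ⟩ = 0.45 × (0.5744 − 0.2404) / (0.264 × 3.3) = 0.45 × 0.3834 = 0.1725

0.173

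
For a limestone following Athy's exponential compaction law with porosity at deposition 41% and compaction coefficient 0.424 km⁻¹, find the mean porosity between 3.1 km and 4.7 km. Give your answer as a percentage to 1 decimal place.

8.0%

⟨φ⟩ = (1/(Z₂−Z₁)) ∫ φ₀ e^(−cZ) dZ = φ₀·(e^(−c·Z₁) − e^(−c·Z₂)) / (c·(Z₂−Z₁))
e^(−0.424×3.1) = 0.2686; e^(−0.424×4.7) = 0.1363
⟨φ⟩ = 0.41 × (0.2686 − 0.1363) / (0.424 × 1.6) = 0.41 × 0.1951 = 0.0800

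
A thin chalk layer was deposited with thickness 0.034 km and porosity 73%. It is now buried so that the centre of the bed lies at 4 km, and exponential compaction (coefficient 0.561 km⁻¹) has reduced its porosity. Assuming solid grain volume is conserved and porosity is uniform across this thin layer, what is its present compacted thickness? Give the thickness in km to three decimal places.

0.010 km

Porosity at 4 km: n = 0.73·exp(−0.561×4) = 0.0774
Solid-volume conservation: h(1−n) = h₀(1−n₀) ⇒ h = h₀·(1−n₀)/(1−n)
h = 0.034 × (1 − 0.73)/(1 − 0.0774) = 0.034 × 0.2927 = 0.0100 km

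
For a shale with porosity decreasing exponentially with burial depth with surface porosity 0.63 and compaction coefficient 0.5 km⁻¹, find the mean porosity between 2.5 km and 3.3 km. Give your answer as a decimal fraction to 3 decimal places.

⟨phi⟩ = (1/(z₂−z₁)) ∫ phi₀ e^(−βz) dz = phi₀·(e^(−β·z₁) − e^(−β·z₂)) / (β·(z₂−z₁))
e^(−0.5×2.5) = 0.2865; e^(−0.5×3.3) = 0.1920
⟨phi⟩ = 0.63 × (0.2865 − 0.1920) / (0.5 × 0.8) = 0.63 × 0.2361 = 0.1488

0.149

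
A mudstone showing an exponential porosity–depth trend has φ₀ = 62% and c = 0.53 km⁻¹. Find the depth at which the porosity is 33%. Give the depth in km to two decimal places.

Invert Athy's law: Z = ln(φ₀/φ) / c
Z = ln(0.62/0.33) / 0.53 = ln(1.879) / 0.53 = 0.6306 / 0.53 = 1.190 km

1.19 km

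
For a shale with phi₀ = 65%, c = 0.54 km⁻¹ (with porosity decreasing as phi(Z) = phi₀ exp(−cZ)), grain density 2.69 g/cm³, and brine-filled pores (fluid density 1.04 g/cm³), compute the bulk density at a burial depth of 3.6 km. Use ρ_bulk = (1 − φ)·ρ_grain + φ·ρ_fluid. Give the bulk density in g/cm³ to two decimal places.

2.54 g/cm³

Porosity at depth: phi = 0.65·exp(−0.54×3.6) = 0.65×0.1431 = 0.0930
Bulk density: ρ_b = (1−phi)ρ_g + phi·ρ_f = 0.9070×2.69 + 0.0930×1.04
       = 2.440 + 0.097 = 2.536 g/cm³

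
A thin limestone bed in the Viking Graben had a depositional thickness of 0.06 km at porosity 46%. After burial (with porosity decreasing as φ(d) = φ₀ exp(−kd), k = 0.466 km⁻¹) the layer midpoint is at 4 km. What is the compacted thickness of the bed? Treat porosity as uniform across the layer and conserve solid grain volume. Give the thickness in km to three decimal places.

Porosity at 4 km: φ = 0.46·exp(−0.466×4) = 0.0713
Solid-volume conservation: h(1−φ) = h₀(1−φ₀) ⇒ h = h₀·(1−φ₀)/(1−φ)
h = 0.06 × (1 − 0.46)/(1 − 0.0713) = 0.06 × 0.5815 = 0.0349 km

0.035 km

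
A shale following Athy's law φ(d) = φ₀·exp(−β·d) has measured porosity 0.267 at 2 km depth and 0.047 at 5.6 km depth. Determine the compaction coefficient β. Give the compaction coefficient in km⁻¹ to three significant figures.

Athy: φ(d) = φ₀ e^(−βd) ⇒ φ₁/φ₂ = e^{β(d₂−d₁)} ⇒ β = ln(φ₁/φ₂)/(d₂−d₁)
β = ln(0.267/0.047) / (5.6 − 2) = ln(5.681) / 3.6 = 1.7371 / 3.6 = 0.4825 km⁻¹

0.483 km⁻¹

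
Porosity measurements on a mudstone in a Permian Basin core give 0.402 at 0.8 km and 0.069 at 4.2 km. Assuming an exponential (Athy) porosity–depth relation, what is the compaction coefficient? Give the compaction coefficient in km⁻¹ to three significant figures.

Athy: φ(z) = φ₀ e^(−βz) ⇒ φ₁/φ₂ = e^{β(z₂−z₁)} ⇒ β = ln(φ₁/φ₂)/(z₂−z₁)
β = ln(0.402/0.069) / (4.2 − 0.8) = ln(5.826) / 3.4 = 1.7623 / 3.4 = 0.5183 km⁻¹

0.518 km⁻¹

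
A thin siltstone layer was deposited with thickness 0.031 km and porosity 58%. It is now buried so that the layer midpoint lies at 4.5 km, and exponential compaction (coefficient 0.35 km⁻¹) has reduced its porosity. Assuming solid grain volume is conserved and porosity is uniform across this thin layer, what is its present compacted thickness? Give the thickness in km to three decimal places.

0.015 km

Porosity at 4.5 km: n = 0.58·exp(−0.35×4.5) = 0.1201
Solid-volume conservation: h(1−n) = h₀(1−n₀) ⇒ h = h₀·(1−n₀)/(1−n)
h = 0.031 × (1 − 0.58)/(1 − 0.1201) = 0.031 × 0.4773 = 0.0148 km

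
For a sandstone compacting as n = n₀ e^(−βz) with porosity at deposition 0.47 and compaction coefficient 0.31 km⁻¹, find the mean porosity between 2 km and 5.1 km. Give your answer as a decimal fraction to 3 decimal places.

0.162

⟨n⟩ = (1/(z₂−z₁)) ∫ n₀ e^(−βz) dz = n₀·(e^(−β·z₁) − e^(−β·z₂)) / (β·(z₂−z₁))
e^(−0.31×2) = 0.5379; e^(−0.31×5.1) = 0.2058
⟨n⟩ = 0.47 × (0.5379 − 0.2058) / (0.31 × 3.1) = 0.47 × 0.3457 = 0.1625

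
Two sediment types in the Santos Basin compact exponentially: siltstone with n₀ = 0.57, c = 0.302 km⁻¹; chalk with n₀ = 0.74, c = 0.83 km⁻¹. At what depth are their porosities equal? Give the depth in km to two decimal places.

Set n₀ₐ e^(−cₐz) = n₀ᵦ e^(−cᵦz) ⇒ ln(n₀ₐ/n₀ᵦ) = (cₐ − cᵦ)·z
z = ln(0.57/0.74) / (0.302 − 0.83) = -0.2610 / -0.528 = 0.494 km

0.49 km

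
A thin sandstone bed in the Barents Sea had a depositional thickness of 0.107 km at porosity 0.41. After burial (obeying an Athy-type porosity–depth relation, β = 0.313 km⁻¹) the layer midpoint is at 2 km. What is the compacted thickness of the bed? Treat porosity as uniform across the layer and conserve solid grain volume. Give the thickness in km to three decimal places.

Porosity at 2 km: phi = 0.41·exp(−0.313×2) = 0.2192
Solid-volume conservation: h(1−phi) = h₀(1−phi₀) ⇒ h = h₀·(1−phi₀)/(1−phi)
h = 0.107 × (1 − 0.41)/(1 − 0.2192) = 0.107 × 0.7557 = 0.0809 km

0.081 km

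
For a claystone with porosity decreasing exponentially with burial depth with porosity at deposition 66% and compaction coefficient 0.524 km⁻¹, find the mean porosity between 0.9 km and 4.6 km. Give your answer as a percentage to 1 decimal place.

18.2%

⟨phi⟩ = (1/(z₂−z₁)) ∫ phi₀ e^(−βz) dz = phi₀·(e^(−β·z₁) − e^(−β·z₂)) / (β·(z₂−z₁))
e^(−0.524×0.9) = 0.6240; e^(−0.524×4.6) = 0.0898
⟨phi⟩ = 0.66 × (0.6240 − 0.0898) / (0.524 × 3.7) = 0.66 × 0.2755 = 0.1819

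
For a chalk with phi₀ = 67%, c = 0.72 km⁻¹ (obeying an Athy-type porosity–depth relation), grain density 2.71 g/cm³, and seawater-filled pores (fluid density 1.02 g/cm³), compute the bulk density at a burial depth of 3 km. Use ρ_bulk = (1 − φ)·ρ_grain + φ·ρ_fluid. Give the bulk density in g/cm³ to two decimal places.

2.58 g/cm³

Porosity at depth: phi = 0.67·exp(−0.72×3) = 0.67×0.1153 = 0.0773
Bulk density: ρ_b = (1−phi)ρ_g + phi·ρ_f = 0.9227×2.71 + 0.0773×1.02
       = 2.501 + 0.079 = 2.579 g/cm³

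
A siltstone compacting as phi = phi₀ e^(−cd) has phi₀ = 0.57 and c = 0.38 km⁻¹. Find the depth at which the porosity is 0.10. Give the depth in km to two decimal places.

4.58 km

Invert Athy's law: d = ln(phi₀/phi) / c
d = ln(0.57/0.1) / 0.38 = ln(5.7) / 0.38 = 1.7405 / 0.38 = 4.580 km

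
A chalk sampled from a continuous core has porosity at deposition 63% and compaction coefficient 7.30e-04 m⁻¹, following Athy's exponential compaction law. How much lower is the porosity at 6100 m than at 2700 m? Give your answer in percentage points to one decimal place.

8.0 percentage points

Working in km (1 km = 1000 m; c in km⁻¹ = c in m⁻¹ × 1000):
n(2.7) = 0.63·e^(−0.73×2.7) = 0.0878
n(6.1) = 0.63·e^(−0.73×6.1) = 0.0073
Δn = 0.0878 − 0.0073 = 0.0804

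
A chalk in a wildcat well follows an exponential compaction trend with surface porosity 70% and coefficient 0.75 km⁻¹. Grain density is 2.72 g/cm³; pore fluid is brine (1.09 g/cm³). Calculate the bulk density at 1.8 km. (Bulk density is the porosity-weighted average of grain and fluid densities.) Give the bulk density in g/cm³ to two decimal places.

Porosity at depth: φ = 0.7·exp(−0.75×1.8) = 0.7×0.2592 = 0.1815
Bulk density: ρ_b = (1−φ)ρ_g + φ·ρ_f = 0.8185×2.72 + 0.1815×1.09
       = 2.226 + 0.198 = 2.424 g/cm³

2.42 g/cm³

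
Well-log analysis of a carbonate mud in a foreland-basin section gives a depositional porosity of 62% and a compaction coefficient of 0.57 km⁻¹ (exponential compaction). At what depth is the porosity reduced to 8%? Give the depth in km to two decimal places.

3.59 km

Invert Athy's law: Z = ln(phi₀/phi) / β
Z = ln(0.62/0.08) / 0.57 = ln(7.75) / 0.57 = 2.0477 / 0.57 = 3.592 km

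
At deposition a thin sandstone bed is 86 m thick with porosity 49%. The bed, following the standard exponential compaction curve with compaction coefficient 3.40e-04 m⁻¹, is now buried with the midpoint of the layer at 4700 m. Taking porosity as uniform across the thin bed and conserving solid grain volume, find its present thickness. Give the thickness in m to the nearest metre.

Working in km (1 km = 1000 m; c in km⁻¹ = c in m⁻¹ × 1000):
Porosity at 4.7 km: φ = 0.49·exp(−0.34×4.7) = 0.0991
Solid-volume conservation: h(1−φ) = h₀(1−φ₀) ⇒ h = h₀·(1−φ₀)/(1−φ)
h = 0.086 × (1 − 0.49)/(1 − 0.0991) = 0.086 × 0.5661 = 0.0487 km

49 m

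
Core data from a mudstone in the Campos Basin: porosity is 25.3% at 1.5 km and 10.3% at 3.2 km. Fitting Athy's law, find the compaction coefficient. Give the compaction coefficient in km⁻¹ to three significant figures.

Athy: n(d) = n₀ e^(−βd) ⇒ n₁/n₂ = e^{β(d₂−d₁)} ⇒ β = ln(n₁/n₂)/(d₂−d₁)
β = ln(0.253/0.103) / (3.2 − 1.5) = ln(2.456) / 1.7 = 0.8987 / 1.7 = 0.5286 km⁻¹

0.529 km⁻¹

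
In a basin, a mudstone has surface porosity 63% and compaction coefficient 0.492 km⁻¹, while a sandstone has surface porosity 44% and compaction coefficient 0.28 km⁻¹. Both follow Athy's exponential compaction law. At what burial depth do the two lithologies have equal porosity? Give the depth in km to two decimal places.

1.69 km

Set n₀ₐ e^(−kₐd) = n₀ᵦ e^(−kᵦd) ⇒ ln(n₀ₐ/n₀ᵦ) = (kₐ − kᵦ)·d
d = ln(0.63/0.44) / (0.492 − 0.28) = 0.3589 / 0.212 = 1.693 km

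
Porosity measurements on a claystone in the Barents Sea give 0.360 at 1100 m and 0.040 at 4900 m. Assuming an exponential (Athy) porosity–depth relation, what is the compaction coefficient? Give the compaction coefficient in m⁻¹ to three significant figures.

Working in km (1 km = 1000 m; k in km⁻¹ = k in m⁻¹ × 1000):
Athy: phi(Z) = phi₀ e^(−kZ) ⇒ phi₁/phi₂ = e^{k(Z₂−Z₁)} ⇒ k = ln(phi₁/phi₂)/(Z₂−Z₁)
k = ln(0.36/0.04) / (4.9 − 1.1) = ln(9) / 3.8 = 2.1972 / 3.8 = 0.5782 km⁻¹

0.000578 m⁻¹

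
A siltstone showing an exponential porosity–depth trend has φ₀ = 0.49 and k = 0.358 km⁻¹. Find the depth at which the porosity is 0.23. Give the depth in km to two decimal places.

Invert Athy's law: z = ln(φ₀/φ) / k
z = ln(0.49/0.23) / 0.358 = ln(2.13) / 0.358 = 0.7563 / 0.358 = 2.113 km

2.11 km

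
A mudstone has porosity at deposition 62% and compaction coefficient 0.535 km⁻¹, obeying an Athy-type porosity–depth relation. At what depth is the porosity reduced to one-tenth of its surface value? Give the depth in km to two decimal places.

4.30 km

n/n₀ = 1/10 ⇒ exp(−c·d) = 1/10 ⇒ d = ln(10) / c
d = 2.3026 / 0.535 = 4.304 km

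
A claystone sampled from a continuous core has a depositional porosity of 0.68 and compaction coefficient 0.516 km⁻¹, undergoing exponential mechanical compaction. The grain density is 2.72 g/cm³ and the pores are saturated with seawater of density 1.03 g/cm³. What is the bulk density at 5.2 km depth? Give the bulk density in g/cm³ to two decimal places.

Porosity at depth: phi = 0.68·exp(−0.516×5.2) = 0.68×0.0683 = 0.0465
Bulk density: ρ_b = (1−phi)ρ_g + phi·ρ_f = 0.9535×2.72 + 0.0465×1.03
       = 2.594 + 0.048 = 2.641 g/cm³

2.64 g/cm³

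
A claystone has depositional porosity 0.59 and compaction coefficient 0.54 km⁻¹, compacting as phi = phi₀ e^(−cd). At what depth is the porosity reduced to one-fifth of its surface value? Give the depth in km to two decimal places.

phi/phi₀ = 1/5 ⇒ exp(−c·d) = 1/5 ⇒ d = ln(5) / c
d = 1.6094 / 0.54 = 2.980 km

2.98 km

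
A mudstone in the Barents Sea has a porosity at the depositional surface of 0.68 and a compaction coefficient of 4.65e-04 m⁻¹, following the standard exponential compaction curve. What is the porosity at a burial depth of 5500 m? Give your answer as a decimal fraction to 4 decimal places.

Working in km (1 km = 1000 m; c in km⁻¹ = c in m⁻¹ × 1000):
phi = phi₀·exp(−c·Z) = 0.68 × exp(−0.465 × 5.5) = 0.68 × exp(−2.558)
  = 0.68 × 0.0775 = 0.0527

0.0527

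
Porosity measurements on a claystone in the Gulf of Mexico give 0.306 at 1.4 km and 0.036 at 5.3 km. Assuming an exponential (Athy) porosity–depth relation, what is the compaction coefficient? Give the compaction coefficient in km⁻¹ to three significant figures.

0.549 km⁻¹

Athy: φ(d) = φ₀ e^(−kd) ⇒ φ₁/φ₂ = e^{k(d₂−d₁)} ⇒ k = ln(φ₁/φ₂)/(d₂−d₁)
k = ln(0.306/0.036) / (5.3 − 1.4) = ln(8.5) / 3.9 = 2.1401 / 3.9 = 0.5487 km⁻¹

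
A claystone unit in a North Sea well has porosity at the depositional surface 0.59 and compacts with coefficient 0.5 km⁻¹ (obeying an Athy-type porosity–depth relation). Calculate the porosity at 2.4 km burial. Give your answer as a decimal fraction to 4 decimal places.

φ = φ₀·exp(−c·d) = 0.59 × exp(−0.5 × 2.4) = 0.59 × exp(−1.2)
  = 0.59 × 0.3012 = 0.1777

0.1777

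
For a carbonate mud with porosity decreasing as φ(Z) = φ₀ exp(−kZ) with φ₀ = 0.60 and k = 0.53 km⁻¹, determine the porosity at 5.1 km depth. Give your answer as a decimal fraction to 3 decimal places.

0.040

φ = φ₀·exp(−k·Z) = 0.6 × exp(−0.53 × 5.1) = 0.6 × exp(−2.703)
  = 0.6 × 0.0670 = 0.0402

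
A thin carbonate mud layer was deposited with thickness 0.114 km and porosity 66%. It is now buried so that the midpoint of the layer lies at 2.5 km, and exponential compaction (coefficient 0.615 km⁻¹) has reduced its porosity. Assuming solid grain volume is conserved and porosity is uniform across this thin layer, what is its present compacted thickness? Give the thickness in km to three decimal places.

0.045 km

Porosity at 2.5 km: n = 0.66·exp(−0.615×2.5) = 0.1418
Solid-volume conservation: h(1−n) = h₀(1−n₀) ⇒ h = h₀·(1−n₀)/(1−n)
h = 0.114 × (1 − 0.66)/(1 − 0.1418) = 0.114 × 0.3962 = 0.0452 km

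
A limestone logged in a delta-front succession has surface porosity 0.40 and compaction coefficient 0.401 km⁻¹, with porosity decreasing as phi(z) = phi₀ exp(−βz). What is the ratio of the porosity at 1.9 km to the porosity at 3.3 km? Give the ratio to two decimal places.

phi(z₁)/phi(z₂) = e^(−β·z₁)/e^(−β·z₂) = e^{β(z₂−z₁)}
= exp(0.401 × 1.4) = exp(0.5614) = 1.7531

1.75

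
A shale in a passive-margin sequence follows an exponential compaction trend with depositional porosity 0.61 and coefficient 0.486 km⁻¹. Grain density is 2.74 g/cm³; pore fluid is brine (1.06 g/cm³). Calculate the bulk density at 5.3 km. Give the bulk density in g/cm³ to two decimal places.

2.66 g/cm³

Porosity at depth: n = 0.61·exp(−0.486×5.3) = 0.61×0.0761 = 0.0464
Bulk density: ρ_b = (1−n)ρ_g + n·ρ_f = 0.9536×2.74 + 0.0464×1.06
       = 2.613 + 0.049 = 2.662 g/cm³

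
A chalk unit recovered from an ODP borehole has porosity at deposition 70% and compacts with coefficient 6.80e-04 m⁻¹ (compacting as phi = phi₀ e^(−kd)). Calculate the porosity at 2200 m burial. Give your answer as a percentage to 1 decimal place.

15.7%

Working in km (1 km = 1000 m; k in km⁻¹ = k in m⁻¹ × 1000):
phi = phi₀·exp(−k·d) = 0.7 × exp(−0.68 × 2.2) = 0.7 × exp(−1.496)
  = 0.7 × 0.2240 = 0.1568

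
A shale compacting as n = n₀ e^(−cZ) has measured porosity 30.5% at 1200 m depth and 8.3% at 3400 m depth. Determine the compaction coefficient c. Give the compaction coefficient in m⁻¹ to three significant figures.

0.000592 m⁻¹

Working in km (1 km = 1000 m; c in km⁻¹ = c in m⁻¹ × 1000):
Athy: n(Z) = n₀ e^(−cZ) ⇒ n₁/n₂ = e^{c(Z₂−Z₁)} ⇒ c = ln(n₁/n₂)/(Z₂−Z₁)
c = ln(0.305/0.083) / (3.4 − 1.2) = ln(3.675) / 2.2 = 1.3015 / 2.2 = 0.5916 km⁻¹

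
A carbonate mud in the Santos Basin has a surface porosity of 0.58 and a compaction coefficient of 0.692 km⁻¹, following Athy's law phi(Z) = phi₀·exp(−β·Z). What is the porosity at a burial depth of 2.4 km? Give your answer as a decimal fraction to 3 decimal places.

0.110

phi = phi₀·exp(−β·Z) = 0.58 × exp(−0.692 × 2.4) = 0.58 × exp(−1.661)
  = 0.58 × 0.1900 = 0.1102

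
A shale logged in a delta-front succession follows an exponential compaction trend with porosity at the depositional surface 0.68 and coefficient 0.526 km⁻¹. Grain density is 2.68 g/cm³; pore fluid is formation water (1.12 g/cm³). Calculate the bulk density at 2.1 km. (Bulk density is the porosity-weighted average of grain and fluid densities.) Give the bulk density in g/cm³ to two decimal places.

2.33 g/cm³

Porosity at depth: phi = 0.68·exp(−0.526×2.1) = 0.68×0.3313 = 0.2253
Bulk density: ρ_b = (1−phi)ρ_g + phi·ρ_f = 0.7747×2.68 + 0.2253×1.12
       = 2.076 + 0.252 = 2.329 g/cm³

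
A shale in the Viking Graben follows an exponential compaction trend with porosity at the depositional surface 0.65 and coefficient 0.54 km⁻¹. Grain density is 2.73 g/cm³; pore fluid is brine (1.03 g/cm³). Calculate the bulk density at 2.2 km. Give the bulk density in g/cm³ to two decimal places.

2.39 g/cm³

Porosity at depth: phi = 0.65·exp(−0.54×2.2) = 0.65×0.3048 = 0.1981
Bulk density: ρ_b = (1−phi)ρ_g + phi·ρ_f = 0.8019×2.73 + 0.1981×1.03
       = 2.189 + 0.204 = 2.393 g/cm³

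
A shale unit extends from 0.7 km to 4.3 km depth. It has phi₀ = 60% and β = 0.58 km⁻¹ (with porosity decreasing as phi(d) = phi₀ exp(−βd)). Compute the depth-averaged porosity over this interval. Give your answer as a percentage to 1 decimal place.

⟨phi⟩ = (1/(d₂−d₁)) ∫ phi₀ e^(−βd) dd = phi₀·(e^(−β·d₁) − e^(−β·d₂)) / (β·(d₂−d₁))
e^(−0.58×0.7) = 0.6663; e^(−0.58×4.3) = 0.0826
⟨phi⟩ = 0.6 × (0.6663 − 0.0826) / (0.58 × 3.6) = 0.6 × 0.2796 = 0.1677

16.8%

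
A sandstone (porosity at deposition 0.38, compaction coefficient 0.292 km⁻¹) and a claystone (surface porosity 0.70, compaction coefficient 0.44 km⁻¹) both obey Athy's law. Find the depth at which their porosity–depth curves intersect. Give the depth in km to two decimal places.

Set φ₀ₐ e^(−cₐz) = φ₀ᵦ e^(−cᵦz) ⇒ ln(φ₀ₐ/φ₀ᵦ) = (cₐ − cᵦ)·z
z = ln(0.38/0.7) / (0.292 − 0.44) = -0.6109 / -0.148 = 4.128 km

4.13 km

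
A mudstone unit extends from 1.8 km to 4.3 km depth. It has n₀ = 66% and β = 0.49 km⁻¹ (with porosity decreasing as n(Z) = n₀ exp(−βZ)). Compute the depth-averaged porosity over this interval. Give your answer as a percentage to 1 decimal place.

15.8%

⟨n⟩ = (1/(Z₂−Z₁)) ∫ n₀ e^(−βZ) dZ = n₀·(e^(−β·Z₁) − e^(−β·Z₂)) / (β·(Z₂−Z₁))
e^(−0.49×1.8) = 0.4140; e^(−0.49×4.3) = 0.1216
⟨n⟩ = 0.66 × (0.4140 − 0.1216) / (0.49 × 2.5) = 0.66 × 0.2387 = 0.1575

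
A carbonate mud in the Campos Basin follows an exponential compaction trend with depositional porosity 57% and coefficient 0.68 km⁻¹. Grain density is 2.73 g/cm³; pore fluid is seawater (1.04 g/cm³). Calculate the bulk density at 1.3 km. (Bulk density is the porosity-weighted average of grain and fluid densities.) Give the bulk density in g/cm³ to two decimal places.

Porosity at depth: phi = 0.57·exp(−0.68×1.3) = 0.57×0.4131 = 0.2355
Bulk density: ρ_b = (1−phi)ρ_g + phi·ρ_f = 0.7645×2.73 + 0.2355×1.04
       = 2.087 + 0.245 = 2.332 g/cm³

2.33 g/cm³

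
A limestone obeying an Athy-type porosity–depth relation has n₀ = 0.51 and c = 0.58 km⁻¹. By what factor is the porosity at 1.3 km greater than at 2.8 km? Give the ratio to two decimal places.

n(Z₁)/n(Z₂) = e^(−c·Z₁)/e^(−c·Z₂) = e^{c(Z₂−Z₁)}
= exp(0.58 × 1.5) = exp(0.87) = 2.3869

2.39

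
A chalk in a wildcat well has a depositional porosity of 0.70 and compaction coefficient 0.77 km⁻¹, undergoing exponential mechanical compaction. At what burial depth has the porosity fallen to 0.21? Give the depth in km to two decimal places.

Invert Athy's law: z = ln(phi₀/phi) / c
z = ln(0.7/0.21) / 0.77 = ln(3.333) / 0.77 = 1.2040 / 0.77 = 1.564 km

1.56 km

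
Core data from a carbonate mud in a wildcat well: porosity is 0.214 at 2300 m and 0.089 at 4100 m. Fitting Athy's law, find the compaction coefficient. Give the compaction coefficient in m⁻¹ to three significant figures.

Working in km (1 km = 1000 m; β in km⁻¹ = β in m⁻¹ × 1000):
Athy: n(Z) = n₀ e^(−βZ) ⇒ n₁/n₂ = e^{β(Z₂−Z₁)} ⇒ β = ln(n₁/n₂)/(Z₂−Z₁)
β = ln(0.214/0.089) / (4.1 − 2.3) = ln(2.404) / 1.8 = 0.8773 / 1.8 = 0.4874 km⁻¹

0.000487 m⁻¹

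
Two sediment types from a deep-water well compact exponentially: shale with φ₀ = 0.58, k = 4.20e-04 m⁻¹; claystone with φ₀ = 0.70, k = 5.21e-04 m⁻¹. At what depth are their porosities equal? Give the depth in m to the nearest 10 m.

1860 m

Working in km (1 km = 1000 m; k in km⁻¹ = k in m⁻¹ × 1000):
Set φ₀ₐ e^(−kₐZ) = φ₀ᵦ e^(−kᵦZ) ⇒ ln(φ₀ₐ/φ₀ᵦ) = (kₐ − kᵦ)·Z
Z = ln(0.58/0.7) / (0.42 − 0.521) = -0.1881 / -0.101 = 1.862 km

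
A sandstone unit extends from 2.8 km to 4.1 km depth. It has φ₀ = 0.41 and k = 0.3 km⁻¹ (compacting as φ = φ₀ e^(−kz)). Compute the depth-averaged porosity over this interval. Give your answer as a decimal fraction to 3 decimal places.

⟨φ⟩ = (1/(z₂−z₁)) ∫ φ₀ e^(−kz) dz = φ₀·(e^(−k·z₁) − e^(−k·z₂)) / (k·(z₂−z₁))
e^(−0.3×2.8) = 0.4317; e^(−0.3×4.1) = 0.2923
⟨φ⟩ = 0.41 × (0.4317 − 0.2923) / (0.3 × 1.3) = 0.41 × 0.3575 = 0.1466

0.147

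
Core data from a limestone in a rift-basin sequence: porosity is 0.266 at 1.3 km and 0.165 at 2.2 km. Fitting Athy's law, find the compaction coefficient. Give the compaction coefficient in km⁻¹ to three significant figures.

0.531 km⁻¹

Athy: n(z) = n₀ e^(−βz) ⇒ n₁/n₂ = e^{β(z₂−z₁)} ⇒ β = ln(n₁/n₂)/(z₂−z₁)
β = ln(0.266/0.165) / (2.2 − 1.3) = ln(1.612) / 0.9 = 0.4776 / 0.9 = 0.5306 km⁻¹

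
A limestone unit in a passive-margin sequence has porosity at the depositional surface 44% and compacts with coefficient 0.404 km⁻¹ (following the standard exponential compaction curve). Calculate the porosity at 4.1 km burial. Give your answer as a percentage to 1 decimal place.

8.4%

phi = phi₀·exp(−k·Z) = 0.44 × exp(−0.404 × 4.1) = 0.44 × exp(−1.656)
  = 0.44 × 0.1908 = 0.0840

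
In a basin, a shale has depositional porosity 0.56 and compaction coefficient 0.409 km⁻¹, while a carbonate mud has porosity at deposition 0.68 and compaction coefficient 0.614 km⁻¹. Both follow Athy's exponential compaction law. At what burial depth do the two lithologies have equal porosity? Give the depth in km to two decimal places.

0.95 km

Set n₀ₐ e^(−βₐd) = n₀ᵦ e^(−βᵦd) ⇒ ln(n₀ₐ/n₀ᵦ) = (βₐ − βᵦ)·d
d = ln(0.56/0.68) / (0.409 − 0.614) = -0.1942 / -0.205 = 0.947 km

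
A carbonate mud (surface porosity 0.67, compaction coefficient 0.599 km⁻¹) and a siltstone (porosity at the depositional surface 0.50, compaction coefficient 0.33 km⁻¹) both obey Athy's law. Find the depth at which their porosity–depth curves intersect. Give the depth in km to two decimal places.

Set phi₀ₐ e^(−βₐZ) = phi₀ᵦ e^(−βᵦZ) ⇒ ln(phi₀ₐ/phi₀ᵦ) = (βₐ − βᵦ)·Z
Z = ln(0.67/0.5) / (0.599 − 0.33) = 0.2927 / 0.269 = 1.088 km

1.09 km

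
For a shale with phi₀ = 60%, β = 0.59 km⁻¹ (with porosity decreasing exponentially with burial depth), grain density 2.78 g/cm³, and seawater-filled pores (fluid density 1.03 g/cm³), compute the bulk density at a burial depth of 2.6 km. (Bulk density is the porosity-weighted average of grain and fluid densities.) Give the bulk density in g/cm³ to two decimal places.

Porosity at depth: phi = 0.6·exp(−0.59×2.6) = 0.6×0.2157 = 0.1294
Bulk density: ρ_b = (1−phi)ρ_g + phi·ρ_f = 0.8706×2.78 + 0.1294×1.03
       = 2.420 + 0.133 = 2.554 g/cm³

2.55 g/cm³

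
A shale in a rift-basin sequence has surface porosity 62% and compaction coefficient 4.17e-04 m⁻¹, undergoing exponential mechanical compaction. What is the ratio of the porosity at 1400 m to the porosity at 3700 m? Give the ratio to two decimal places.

2.61

Working in km (1 km = 1000 m; c in km⁻¹ = c in m⁻¹ × 1000):
n(Z₁)/n(Z₂) = e^(−c·Z₁)/e^(−c·Z₂) = e^{c(Z₂−Z₁)}
= exp(0.417 × 2.3) = exp(0.9591) = 2.6093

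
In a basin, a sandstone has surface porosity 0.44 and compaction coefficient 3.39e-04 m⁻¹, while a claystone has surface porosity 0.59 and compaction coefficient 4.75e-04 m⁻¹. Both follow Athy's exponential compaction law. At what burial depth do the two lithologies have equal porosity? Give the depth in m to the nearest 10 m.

2160 m

Working in km (1 km = 1000 m; k in km⁻¹ = k in m⁻¹ × 1000):
Set n₀ₐ e^(−kₐd) = n₀ᵦ e^(−kᵦd) ⇒ ln(n₀ₐ/n₀ᵦ) = (kₐ − kᵦ)·d
d = ln(0.44/0.59) / (0.339 − 0.475) = -0.2933 / -0.136 = 2.157 km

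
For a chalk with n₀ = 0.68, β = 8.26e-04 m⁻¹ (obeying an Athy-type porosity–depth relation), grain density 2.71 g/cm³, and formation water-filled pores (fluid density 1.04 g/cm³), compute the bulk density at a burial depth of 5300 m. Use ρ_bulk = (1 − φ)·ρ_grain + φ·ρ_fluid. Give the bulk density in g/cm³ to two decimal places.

Working in km (1 km = 1000 m; β in km⁻¹ = β in m⁻¹ × 1000):
Porosity at depth: n = 0.68·exp(−0.826×5.3) = 0.68×0.0126 = 0.0085
Bulk density: ρ_b = (1−n)ρ_g + n·ρ_f = 0.9915×2.71 + 0.0085×1.04
       = 2.687 + 0.009 = 2.696 g/cm³

2.70 g/cm³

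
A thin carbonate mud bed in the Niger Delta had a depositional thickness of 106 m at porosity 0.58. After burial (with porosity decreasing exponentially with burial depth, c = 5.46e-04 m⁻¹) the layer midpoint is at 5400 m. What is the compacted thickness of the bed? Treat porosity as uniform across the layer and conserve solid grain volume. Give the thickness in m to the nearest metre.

46 m

Working in km (1 km = 1000 m; c in km⁻¹ = c in m⁻¹ × 1000):
Porosity at 5.4 km: n = 0.58·exp(−0.546×5.4) = 0.0304
Solid-volume conservation: h(1−n) = h₀(1−n₀) ⇒ h = h₀·(1−n₀)/(1−n)
h = 0.106 × (1 − 0.58)/(1 − 0.0304) = 0.106 × 0.4332 = 0.0459 km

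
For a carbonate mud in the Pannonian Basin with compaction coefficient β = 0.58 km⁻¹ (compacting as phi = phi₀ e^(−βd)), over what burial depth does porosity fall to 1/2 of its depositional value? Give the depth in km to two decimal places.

phi/phi₀ = 1/2 ⇒ exp(−β·d) = 1/2 ⇒ d = ln(2) / β
d = 0.6931 / 0.58 = 1.195 km

1.20 km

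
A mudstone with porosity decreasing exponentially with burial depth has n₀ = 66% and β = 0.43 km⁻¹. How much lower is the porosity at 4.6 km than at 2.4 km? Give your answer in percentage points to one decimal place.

14.4 percentage points

n(2.4) = 0.66·e^(−0.43×2.4) = 0.2352
n(4.6) = 0.66·e^(−0.43×4.6) = 0.0913
Δn = 0.2352 − 0.0913 = 0.1438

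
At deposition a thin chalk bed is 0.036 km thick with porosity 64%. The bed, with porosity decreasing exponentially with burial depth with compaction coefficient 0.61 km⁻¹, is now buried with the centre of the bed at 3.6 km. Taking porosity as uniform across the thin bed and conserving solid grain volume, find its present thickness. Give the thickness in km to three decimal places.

0.014 km

Porosity at 3.6 km: φ = 0.64·exp(−0.61×3.6) = 0.0712
Solid-volume conservation: h(1−φ) = h₀(1−φ₀) ⇒ h = h₀·(1−φ₀)/(1−φ)
h = 0.036 × (1 − 0.64)/(1 − 0.0712) = 0.036 × 0.3876 = 0.0140 km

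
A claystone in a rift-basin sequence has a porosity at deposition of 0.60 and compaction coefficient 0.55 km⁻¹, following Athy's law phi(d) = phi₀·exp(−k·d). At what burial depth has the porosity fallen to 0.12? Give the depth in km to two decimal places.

2.93 km

Invert Athy's law: d = ln(phi₀/phi) / k
d = ln(0.6/0.12) / 0.55 = ln(5) / 0.55 = 1.6094 / 0.55 = 2.926 km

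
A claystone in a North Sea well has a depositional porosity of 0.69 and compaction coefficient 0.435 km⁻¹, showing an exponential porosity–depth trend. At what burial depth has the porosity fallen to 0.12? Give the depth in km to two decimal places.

4.02 km

Invert Athy's law: Z = ln(φ₀/φ) / k
Z = ln(0.69/0.12) / 0.435 = ln(5.75) / 0.435 = 1.7492 / 0.435 = 4.021 km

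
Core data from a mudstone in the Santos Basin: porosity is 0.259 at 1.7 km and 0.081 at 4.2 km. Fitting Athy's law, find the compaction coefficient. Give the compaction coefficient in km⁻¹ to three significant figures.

0.465 km⁻¹

Athy: φ(Z) = φ₀ e^(−βZ) ⇒ φ₁/φ₂ = e^{β(Z₂−Z₁)} ⇒ β = ln(φ₁/φ₂)/(Z₂−Z₁)
β = ln(0.259/0.081) / (4.2 − 1.7) = ln(3.198) / 2.5 = 1.1624 / 2.5 = 0.465 km⁻¹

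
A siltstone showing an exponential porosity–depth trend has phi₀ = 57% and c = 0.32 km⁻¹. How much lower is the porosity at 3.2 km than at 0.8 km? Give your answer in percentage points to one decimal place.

23.7 percentage points

phi(0.8) = 0.57·e^(−0.32×0.8) = 0.4413
phi(3.2) = 0.57·e^(−0.32×3.2) = 0.2047
Δphi = 0.4413 − 0.2047 = 0.2365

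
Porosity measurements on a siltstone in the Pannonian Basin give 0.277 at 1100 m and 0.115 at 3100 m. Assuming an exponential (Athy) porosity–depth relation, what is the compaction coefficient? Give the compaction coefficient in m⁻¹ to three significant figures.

Working in km (1 km = 1000 m; k in km⁻¹ = k in m⁻¹ × 1000):
Athy: n(Z) = n₀ e^(−kZ) ⇒ n₁/n₂ = e^{k(Z₂−Z₁)} ⇒ k = ln(n₁/n₂)/(Z₂−Z₁)
k = ln(0.277/0.115) / (3.1 − 1.1) = ln(2.409) / 2 = 0.8791 / 2 = 0.4395 km⁻¹

0.000440 m⁻¹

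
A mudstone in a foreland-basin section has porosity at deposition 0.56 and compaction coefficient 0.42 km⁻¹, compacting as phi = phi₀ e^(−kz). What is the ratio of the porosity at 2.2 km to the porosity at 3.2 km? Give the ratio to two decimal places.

phi(z₁)/phi(z₂) = e^(−k·z₁)/e^(−k·z₂) = e^{k(z₂−z₁)}
= exp(0.42 × 1) = exp(0.42) = 1.5220

1.52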